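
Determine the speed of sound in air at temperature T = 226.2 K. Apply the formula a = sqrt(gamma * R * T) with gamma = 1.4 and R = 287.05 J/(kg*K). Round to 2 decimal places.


Step 1: gamma * R * T = 1.4 * 287.05 * 226.2 = 90902.994
Step 2: a = sqrt(90902.994) = 301.50 m/s

301.50


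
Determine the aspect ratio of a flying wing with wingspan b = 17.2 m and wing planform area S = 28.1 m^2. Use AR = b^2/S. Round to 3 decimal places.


Step 1: b^2 = 17.2^2 = 295.84
Step 2: AR = 295.84 / 28.1 = 10.528

10.528


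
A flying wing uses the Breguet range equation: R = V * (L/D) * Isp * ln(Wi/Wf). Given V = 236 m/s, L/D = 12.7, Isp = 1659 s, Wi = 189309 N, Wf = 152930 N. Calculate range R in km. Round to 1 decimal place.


Step 1: Coefficient = V * (L/D) * Isp = 236 * 12.7 * 1659 = 4972354.8 m
Step 2: Wi/Wf = 189309 / 152930 = 1.23788
Step 3: ln(1.23788) = 0.2134
Step 4: R = 4972354.8 * 0.2134 = 1061102.0 m = 1061.1 km

1061.1


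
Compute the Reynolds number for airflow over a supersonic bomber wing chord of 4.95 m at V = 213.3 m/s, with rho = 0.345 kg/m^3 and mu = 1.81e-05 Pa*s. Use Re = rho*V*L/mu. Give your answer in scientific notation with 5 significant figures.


Step 1: Numerator = rho * V * L = 0.345 * 213.3 * 4.95 = 364.263075
Step 2: Re = 364.263075 / 1.81e-05
Step 3: Re = 2.0125e+07

2.0125e+07


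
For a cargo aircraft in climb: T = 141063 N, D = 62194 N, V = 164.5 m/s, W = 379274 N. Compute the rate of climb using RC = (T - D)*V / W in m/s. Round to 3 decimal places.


Step 1: Excess thrust = T - D = 141063 - 62194 = 78869 N
Step 2: Excess power = 78869 * 164.5 = 12973950.5 W
Step 3: RC = 12973950.5 / 379274 = 34.207 m/s

34.207


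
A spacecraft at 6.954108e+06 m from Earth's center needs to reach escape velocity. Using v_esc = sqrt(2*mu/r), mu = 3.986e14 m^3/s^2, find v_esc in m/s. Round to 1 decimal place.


Step 1: 2*mu/r = 2 * 3.986e14 / 6.954108e+06 = 114637276.2689
Step 2: v_esc = sqrt(114637276.2689) = 10706.9 m/s

10706.9


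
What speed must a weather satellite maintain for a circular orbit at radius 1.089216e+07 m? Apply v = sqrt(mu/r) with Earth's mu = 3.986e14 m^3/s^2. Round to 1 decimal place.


Step 1: mu / r = 3.986e14 / 1.089216e+07 = 36595128.9735
Step 2: v = sqrt(36595128.9735) = 6049.4 m/s

6049.4


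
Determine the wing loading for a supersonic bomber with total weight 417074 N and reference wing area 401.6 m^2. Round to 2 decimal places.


Step 1: Wing loading = W / S = 417074 / 401.6
Step 2: Wing loading = 1038.53 N/m^2

1038.53


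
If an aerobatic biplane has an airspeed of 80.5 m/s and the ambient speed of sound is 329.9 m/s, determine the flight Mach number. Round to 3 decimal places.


Step 1: M = V / a = 80.5 / 329.9
Step 2: M = 0.244

0.244


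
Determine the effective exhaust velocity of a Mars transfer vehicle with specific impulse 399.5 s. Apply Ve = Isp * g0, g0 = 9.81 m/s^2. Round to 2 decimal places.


Step 1: Ve = Isp * g0 = 399.5 * 9.81
Step 2: Ve = 3919.10 m/s

3919.10


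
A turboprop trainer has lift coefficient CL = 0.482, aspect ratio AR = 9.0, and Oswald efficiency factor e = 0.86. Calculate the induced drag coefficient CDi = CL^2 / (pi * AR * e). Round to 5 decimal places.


Step 1: CL^2 = 0.482^2 = 0.232324
Step 2: pi * AR * e = 3.14159 * 9.0 * 0.86 = 24.315927
Step 3: CDi = 0.232324 / 24.315927 = 0.00955

0.00955


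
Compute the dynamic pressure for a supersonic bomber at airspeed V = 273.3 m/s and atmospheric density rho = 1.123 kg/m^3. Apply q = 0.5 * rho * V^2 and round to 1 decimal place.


Step 1: V^2 = 273.3^2 = 74692.89
Step 2: q = 0.5 * 1.123 * 74692.89
Step 3: q = 41940.1 Pa

41940.1


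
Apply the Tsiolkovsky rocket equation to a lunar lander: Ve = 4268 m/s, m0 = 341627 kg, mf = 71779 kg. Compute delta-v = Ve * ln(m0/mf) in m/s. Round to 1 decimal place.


Step 1: Mass ratio m0/mf = 341627 / 71779 = 4.759428
Step 2: ln(4.759428) = 1.560128
Step 3: delta-v = 4268 * 1.560128 = 6658.6 m/s

6658.6


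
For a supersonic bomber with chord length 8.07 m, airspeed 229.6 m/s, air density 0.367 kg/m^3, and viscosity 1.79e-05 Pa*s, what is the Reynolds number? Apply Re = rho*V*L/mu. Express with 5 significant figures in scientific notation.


Step 1: Numerator = rho * V * L = 0.367 * 229.6 * 8.07 = 680.004024
Step 2: Re = 680.004024 / 1.79e-05
Step 3: Re = 3.7989e+07

3.7989e+07


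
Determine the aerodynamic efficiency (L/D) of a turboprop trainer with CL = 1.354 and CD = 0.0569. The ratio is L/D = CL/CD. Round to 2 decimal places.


Step 1: L/D = CL / CD = 1.354 / 0.0569
Step 2: L/D = 23.80

23.80


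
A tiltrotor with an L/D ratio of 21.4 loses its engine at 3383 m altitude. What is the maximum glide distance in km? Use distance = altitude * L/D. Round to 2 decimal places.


Step 1: Glide distance = altitude * L/D = 3383 * 21.4 = 72396.2 m
Step 2: Convert to km: 72396.2 / 1000 = 72.40 km

72.40


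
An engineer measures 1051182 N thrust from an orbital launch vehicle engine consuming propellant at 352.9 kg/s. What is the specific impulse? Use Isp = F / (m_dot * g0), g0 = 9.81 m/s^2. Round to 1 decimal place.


Step 1: m_dot * g0 = 352.9 * 9.81 = 3461.95
Step 2: Isp = 1051182 / 3461.95 = 303.6 s

303.6


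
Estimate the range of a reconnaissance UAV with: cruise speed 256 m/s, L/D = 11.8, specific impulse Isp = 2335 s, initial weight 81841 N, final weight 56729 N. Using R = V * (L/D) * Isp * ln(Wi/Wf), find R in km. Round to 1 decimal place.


Step 1: Coefficient = V * (L/D) * Isp = 256 * 11.8 * 2335 = 7053568.0 m
Step 2: Wi/Wf = 81841 / 56729 = 1.442666
Step 3: ln(1.442666) = 0.366493
Step 4: R = 7053568.0 * 0.366493 = 2585081.9 m = 2585.1 km

2585.1


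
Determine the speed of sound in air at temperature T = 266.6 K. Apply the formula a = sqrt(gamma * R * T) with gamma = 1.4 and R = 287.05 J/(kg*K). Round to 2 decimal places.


Step 1: gamma * R * T = 1.4 * 287.05 * 266.6 = 107138.542
Step 2: a = sqrt(107138.542) = 327.32 m/s

327.32


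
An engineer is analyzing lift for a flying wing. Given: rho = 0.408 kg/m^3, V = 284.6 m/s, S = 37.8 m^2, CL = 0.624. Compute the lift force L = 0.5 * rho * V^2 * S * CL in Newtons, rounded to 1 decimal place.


Step 1: Calculate dynamic pressure q = 0.5 * 0.408 * 284.6^2 = 0.5 * 0.408 * 80997.16 = 16523.4206 Pa
Step 2: Multiply by wing area and lift coefficient: L = 16523.4206 * 37.8 * 0.624
Step 3: L = 624585.3002 * 0.624 = 389741.2 N

389741.2


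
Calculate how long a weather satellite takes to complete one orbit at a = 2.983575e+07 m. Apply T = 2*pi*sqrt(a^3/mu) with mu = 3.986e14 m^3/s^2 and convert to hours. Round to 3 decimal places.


Step 1: a^3 / mu = 2.655895e+22 / 3.986e14 = 6.663058e+07
Step 2: sqrt(6.663058e+07) = 8162.7556 s
Step 3: T = 2*pi * 8162.7556 = 51288.11 s
Step 4: T in hours = 51288.11 / 3600 = 14.247 hours

14.247


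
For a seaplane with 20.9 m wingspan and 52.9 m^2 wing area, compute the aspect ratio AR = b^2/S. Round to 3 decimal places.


Step 1: b^2 = 20.9^2 = 436.81
Step 2: AR = 436.81 / 52.9 = 8.257

8.257


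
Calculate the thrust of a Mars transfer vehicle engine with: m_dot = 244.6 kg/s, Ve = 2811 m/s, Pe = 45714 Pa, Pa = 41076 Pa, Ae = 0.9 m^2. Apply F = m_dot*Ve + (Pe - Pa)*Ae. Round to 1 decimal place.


Step 1: Momentum thrust = m_dot * Ve = 244.6 * 2811 = 687570.6 N
Step 2: Pressure thrust = (Pe - Pa) * Ae = (45714 - 41076) * 0.9 = 4174.2 N
Step 3: Total thrust F = 687570.6 + 4174.2 = 691744.8 N

691744.8


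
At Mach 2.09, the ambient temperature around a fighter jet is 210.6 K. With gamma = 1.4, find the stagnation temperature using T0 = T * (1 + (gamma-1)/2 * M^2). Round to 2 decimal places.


Step 1: (gamma-1)/2 = 0.2
Step 2: M^2 = 4.3681
Step 3: 1 + 0.2 * 4.3681 = 1.87362
Step 4: T0 = 210.6 * 1.87362 = 394.58 K

394.58


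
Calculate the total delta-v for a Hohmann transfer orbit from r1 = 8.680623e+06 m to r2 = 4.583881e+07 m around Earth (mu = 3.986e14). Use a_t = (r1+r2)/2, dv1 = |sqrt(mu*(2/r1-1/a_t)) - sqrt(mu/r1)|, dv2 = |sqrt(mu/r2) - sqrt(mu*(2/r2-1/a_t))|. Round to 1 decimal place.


Step 1: Transfer semi-major axis a_t = (8.680623e+06 + 4.583881e+07) / 2 = 2.725972e+07 m
Step 2: v1 (circular at r1) = sqrt(mu/r1) = 6776.31 m/s
Step 3: v_t1 = sqrt(mu*(2/r1 - 1/a_t)) = 8787.17 m/s
Step 4: dv1 = |8787.17 - 6776.31| = 2010.86 m/s
Step 5: v2 (circular at r2) = 2948.85 m/s, v_t2 = 1664.05 m/s
Step 6: dv2 = |2948.85 - 1664.05| = 1284.79 m/s
Step 7: Total delta-v = 2010.86 + 1284.79 = 3295.7 m/s

3295.7


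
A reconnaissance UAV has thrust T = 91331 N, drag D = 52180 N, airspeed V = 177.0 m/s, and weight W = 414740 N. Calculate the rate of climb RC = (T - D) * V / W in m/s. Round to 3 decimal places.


Step 1: Excess thrust = T - D = 91331 - 52180 = 39151 N
Step 2: Excess power = 39151 * 177.0 = 6929727.0 W
Step 3: RC = 6929727.0 / 414740 = 16.709 m/s

16.709


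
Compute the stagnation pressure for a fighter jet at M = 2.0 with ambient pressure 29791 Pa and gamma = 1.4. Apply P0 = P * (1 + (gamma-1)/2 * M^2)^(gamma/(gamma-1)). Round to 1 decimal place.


Step 1: (gamma-1)/2 * M^2 = 0.2 * 4.0 = 0.8
Step 2: 1 + 0.8 = 1.8
Step 3: Exponent gamma/(gamma-1) = 3.5
Step 4: P0 = 29791 * 1.8^3.5 = 233098.2 Pa

233098.2


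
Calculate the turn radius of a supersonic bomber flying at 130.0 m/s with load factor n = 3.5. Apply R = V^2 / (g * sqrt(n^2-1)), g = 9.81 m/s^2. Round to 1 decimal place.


Step 1: V^2 = 130.0^2 = 16900.0
Step 2: n^2 - 1 = 3.5^2 - 1 = 11.25
Step 3: sqrt(11.25) = 3.354102
Step 4: R = 16900.0 / (9.81 * 3.354102) = 513.6 m

513.6


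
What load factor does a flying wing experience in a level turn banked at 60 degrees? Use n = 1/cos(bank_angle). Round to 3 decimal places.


Step 1: Convert 60 degrees to radians = 1.047198
Step 2: cos(60 deg) = 0.5
Step 3: n = 1 / 0.5 = 2.000

2.000


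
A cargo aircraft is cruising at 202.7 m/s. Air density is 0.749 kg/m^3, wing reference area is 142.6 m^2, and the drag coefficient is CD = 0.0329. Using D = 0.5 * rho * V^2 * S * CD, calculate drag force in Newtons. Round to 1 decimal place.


Step 1: Dynamic pressure q = 0.5 * 0.749 * 202.7^2 = 15387.1901 Pa
Step 2: Drag D = q * S * CD = 15387.1901 * 142.6 * 0.0329
Step 3: D = 72189.6 N

72189.6


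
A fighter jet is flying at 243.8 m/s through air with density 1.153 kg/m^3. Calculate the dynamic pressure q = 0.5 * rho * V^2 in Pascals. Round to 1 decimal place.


Step 1: V^2 = 243.8^2 = 59438.44
Step 2: q = 0.5 * 1.153 * 59438.44
Step 3: q = 34266.3 Pa

34266.3


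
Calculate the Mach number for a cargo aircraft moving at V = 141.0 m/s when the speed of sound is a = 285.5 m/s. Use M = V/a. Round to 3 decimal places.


Step 1: M = V / a = 141.0 / 285.5
Step 2: M = 0.494

0.494


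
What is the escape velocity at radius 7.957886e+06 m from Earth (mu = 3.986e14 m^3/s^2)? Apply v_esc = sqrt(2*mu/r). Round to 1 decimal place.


Step 1: 2*mu/r = 2 * 3.986e14 / 7.957886e+06 = 100177358.6603
Step 2: v_esc = sqrt(100177358.6603) = 10008.9 m/s

10008.9


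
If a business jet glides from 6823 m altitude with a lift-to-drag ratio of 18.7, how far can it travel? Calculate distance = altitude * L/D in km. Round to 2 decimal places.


Step 1: Glide distance = altitude * L/D = 6823 * 18.7 = 127590.1 m
Step 2: Convert to km: 127590.1 / 1000 = 127.59 km

127.59


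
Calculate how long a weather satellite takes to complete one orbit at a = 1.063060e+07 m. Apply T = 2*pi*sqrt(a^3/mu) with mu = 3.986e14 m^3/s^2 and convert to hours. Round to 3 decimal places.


Step 1: a^3 / mu = 1.201360e+21 / 3.986e14 = 3.013950e+06
Step 2: sqrt(3.013950e+06) = 1736.0731 s
Step 3: T = 2*pi * 1736.0731 = 10908.07 s
Step 4: T in hours = 10908.07 / 3600 = 3.030 hours

3.030


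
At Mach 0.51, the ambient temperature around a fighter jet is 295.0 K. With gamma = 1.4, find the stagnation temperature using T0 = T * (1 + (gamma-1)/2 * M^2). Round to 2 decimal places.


Step 1: (gamma-1)/2 = 0.2
Step 2: M^2 = 0.2601
Step 3: 1 + 0.2 * 0.2601 = 1.05202
Step 4: T0 = 295.0 * 1.05202 = 310.35 K

310.35


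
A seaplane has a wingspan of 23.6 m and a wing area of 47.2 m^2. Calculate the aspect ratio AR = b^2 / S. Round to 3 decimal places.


Step 1: b^2 = 23.6^2 = 556.96
Step 2: AR = 556.96 / 47.2 = 11.800

11.800


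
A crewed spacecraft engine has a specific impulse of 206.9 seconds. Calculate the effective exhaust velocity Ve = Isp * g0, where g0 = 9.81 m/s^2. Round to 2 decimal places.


Step 1: Ve = Isp * g0 = 206.9 * 9.81
Step 2: Ve = 2029.69 m/s

2029.69


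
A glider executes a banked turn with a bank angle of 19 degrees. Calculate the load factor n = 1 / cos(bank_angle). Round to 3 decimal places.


Step 1: Convert 19 degrees to radians = 0.331613
Step 2: cos(19 deg) = 0.945519
Step 3: n = 1 / 0.945519 = 1.058

1.058


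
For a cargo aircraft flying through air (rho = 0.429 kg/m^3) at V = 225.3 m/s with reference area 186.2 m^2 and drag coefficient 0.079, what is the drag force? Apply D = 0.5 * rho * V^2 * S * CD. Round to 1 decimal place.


Step 1: Dynamic pressure q = 0.5 * 0.429 * 225.3^2 = 10888.0393 Pa
Step 2: Drag D = q * S * CD = 10888.0393 * 186.2 * 0.079
Step 3: D = 160160.9 N

160160.9


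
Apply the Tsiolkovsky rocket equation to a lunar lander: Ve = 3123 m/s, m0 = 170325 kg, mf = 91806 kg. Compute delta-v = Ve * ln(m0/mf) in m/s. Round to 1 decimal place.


Step 1: Mass ratio m0/mf = 170325 / 91806 = 1.855271
Step 2: ln(1.855271) = 0.618031
Step 3: delta-v = 3123 * 0.618031 = 1930.1 m/s

1930.1


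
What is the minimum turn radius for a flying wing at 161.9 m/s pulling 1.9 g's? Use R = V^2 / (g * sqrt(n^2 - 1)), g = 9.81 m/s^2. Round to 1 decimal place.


Step 1: V^2 = 161.9^2 = 26211.61
Step 2: n^2 - 1 = 1.9^2 - 1 = 2.61
Step 3: sqrt(2.61) = 1.615549
Step 4: R = 26211.61 / (9.81 * 1.615549) = 1653.9 m

1653.9


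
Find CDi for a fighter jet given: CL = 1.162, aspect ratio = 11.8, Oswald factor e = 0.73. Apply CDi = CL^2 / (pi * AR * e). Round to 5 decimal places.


Step 1: CL^2 = 1.162^2 = 1.350244
Step 2: pi * AR * e = 3.14159 * 11.8 * 0.73 = 27.061679
Step 3: CDi = 1.350244 / 27.061679 = 0.04990

0.04990


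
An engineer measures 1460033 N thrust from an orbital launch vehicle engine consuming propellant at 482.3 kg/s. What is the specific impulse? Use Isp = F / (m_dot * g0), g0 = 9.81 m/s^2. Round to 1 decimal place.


Step 1: m_dot * g0 = 482.3 * 9.81 = 4731.36
Step 2: Isp = 1460033 / 4731.36 = 308.6 s

308.6


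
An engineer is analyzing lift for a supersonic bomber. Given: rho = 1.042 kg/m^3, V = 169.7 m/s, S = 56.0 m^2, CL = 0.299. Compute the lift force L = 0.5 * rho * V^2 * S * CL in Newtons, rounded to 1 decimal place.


Step 1: Calculate dynamic pressure q = 0.5 * 1.042 * 169.7^2 = 0.5 * 1.042 * 28798.09 = 15003.8049 Pa
Step 2: Multiply by wing area and lift coefficient: L = 15003.8049 * 56.0 * 0.299
Step 3: L = 840213.0738 * 0.299 = 251223.7 N

251223.7


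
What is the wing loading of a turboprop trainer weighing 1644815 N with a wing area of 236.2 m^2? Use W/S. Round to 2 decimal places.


Step 1: Wing loading = W / S = 1644815 / 236.2
Step 2: Wing loading = 6963.65 N/m^2

6963.65


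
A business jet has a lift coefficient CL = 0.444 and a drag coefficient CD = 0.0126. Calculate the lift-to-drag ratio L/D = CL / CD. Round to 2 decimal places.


Step 1: L/D = CL / CD = 0.444 / 0.0126
Step 2: L/D = 35.24

35.24


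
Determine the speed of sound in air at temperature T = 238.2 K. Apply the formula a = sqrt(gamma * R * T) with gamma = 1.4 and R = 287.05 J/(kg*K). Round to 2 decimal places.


Step 1: gamma * R * T = 1.4 * 287.05 * 238.2 = 95725.434
Step 2: a = sqrt(95725.434) = 309.40 m/s

309.40


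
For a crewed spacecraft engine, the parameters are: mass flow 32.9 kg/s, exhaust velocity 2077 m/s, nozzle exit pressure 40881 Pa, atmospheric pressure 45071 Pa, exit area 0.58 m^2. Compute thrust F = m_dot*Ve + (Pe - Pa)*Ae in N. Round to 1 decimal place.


Step 1: Momentum thrust = m_dot * Ve = 32.9 * 2077 = 68333.3 N
Step 2: Pressure thrust = (Pe - Pa) * Ae = (40881 - 45071) * 0.58 = -2430.20 N
Step 3: Total thrust F = 68333.3 + -2430.20 = 65903.1 N

65903.1


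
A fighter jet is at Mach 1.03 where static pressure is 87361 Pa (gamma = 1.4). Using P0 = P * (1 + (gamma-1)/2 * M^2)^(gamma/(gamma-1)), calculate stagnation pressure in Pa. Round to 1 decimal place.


Step 1: (gamma-1)/2 * M^2 = 0.2 * 1.0609 = 0.21218
Step 2: 1 + 0.21218 = 1.21218
Step 3: Exponent gamma/(gamma-1) = 3.5
Step 4: P0 = 87361 * 1.21218^3.5 = 171317.8 Pa

171317.8


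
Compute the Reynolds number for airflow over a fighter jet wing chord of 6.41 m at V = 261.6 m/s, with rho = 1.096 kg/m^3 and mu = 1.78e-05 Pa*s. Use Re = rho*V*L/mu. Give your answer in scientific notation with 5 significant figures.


Step 1: Numerator = rho * V * L = 1.096 * 261.6 * 6.41 = 1837.834176
Step 2: Re = 1837.834176 / 1.78e-05
Step 3: Re = 1.0325e+08

1.0325e+08


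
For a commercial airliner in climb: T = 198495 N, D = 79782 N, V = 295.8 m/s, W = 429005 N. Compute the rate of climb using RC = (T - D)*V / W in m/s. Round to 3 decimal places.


Step 1: Excess thrust = T - D = 198495 - 79782 = 118713 N
Step 2: Excess power = 118713 * 295.8 = 35115305.4 W
Step 3: RC = 35115305.4 / 429005 = 81.853 m/s

81.853


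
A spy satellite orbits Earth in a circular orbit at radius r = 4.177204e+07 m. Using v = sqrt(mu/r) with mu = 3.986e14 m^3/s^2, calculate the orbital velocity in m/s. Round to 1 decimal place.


Step 1: mu / r = 3.986e14 / 4.177204e+07 = 9542267.986
Step 2: v = sqrt(9542267.986) = 3089.1 m/s

3089.1


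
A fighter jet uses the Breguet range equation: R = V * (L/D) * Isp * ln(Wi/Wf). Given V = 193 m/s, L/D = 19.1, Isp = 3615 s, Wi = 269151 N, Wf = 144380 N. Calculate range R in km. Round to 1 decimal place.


Step 1: Coefficient = V * (L/D) * Isp = 193 * 19.1 * 3615 = 13325974.5 m
Step 2: Wi/Wf = 269151 / 144380 = 1.864185
Step 3: ln(1.864185) = 0.622824
Step 4: R = 13325974.5 * 0.622824 = 8299734.7 m = 8299.7 km

8299.7


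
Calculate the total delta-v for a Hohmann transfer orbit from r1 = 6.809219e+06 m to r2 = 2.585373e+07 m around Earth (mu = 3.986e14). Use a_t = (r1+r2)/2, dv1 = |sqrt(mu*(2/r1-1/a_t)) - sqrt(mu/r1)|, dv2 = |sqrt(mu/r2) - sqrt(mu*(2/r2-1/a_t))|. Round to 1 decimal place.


Step 1: Transfer semi-major axis a_t = (6.809219e+06 + 2.585373e+07) / 2 = 1.633147e+07 m
Step 2: v1 (circular at r1) = sqrt(mu/r1) = 7651.03 m/s
Step 3: v_t1 = sqrt(mu*(2/r1 - 1/a_t)) = 9626.51 m/s
Step 4: dv1 = |9626.51 - 7651.03| = 1975.48 m/s
Step 5: v2 (circular at r2) = 3926.51 m/s, v_t2 = 2535.38 m/s
Step 6: dv2 = |3926.51 - 2535.38| = 1391.13 m/s
Step 7: Total delta-v = 1975.48 + 1391.13 = 3366.6 m/s

3366.6


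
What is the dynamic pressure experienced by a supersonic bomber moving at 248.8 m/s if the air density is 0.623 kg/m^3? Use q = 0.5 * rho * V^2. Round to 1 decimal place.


Step 1: V^2 = 248.8^2 = 61901.44
Step 2: q = 0.5 * 0.623 * 61901.44
Step 3: q = 19282.3 Pa

19282.3


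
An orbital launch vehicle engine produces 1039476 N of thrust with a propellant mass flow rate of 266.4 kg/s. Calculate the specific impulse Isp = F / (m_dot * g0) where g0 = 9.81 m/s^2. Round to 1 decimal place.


Step 1: m_dot * g0 = 266.4 * 9.81 = 2613.38
Step 2: Isp = 1039476 / 2613.38 = 397.8 s

397.8


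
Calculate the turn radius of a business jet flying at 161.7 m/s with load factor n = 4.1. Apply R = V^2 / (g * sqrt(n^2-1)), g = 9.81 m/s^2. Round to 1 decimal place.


Step 1: V^2 = 161.7^2 = 26146.89
Step 2: n^2 - 1 = 4.1^2 - 1 = 15.81
Step 3: sqrt(15.81) = 3.976179
Step 4: R = 26146.89 / (9.81 * 3.976179) = 670.3 m

670.3


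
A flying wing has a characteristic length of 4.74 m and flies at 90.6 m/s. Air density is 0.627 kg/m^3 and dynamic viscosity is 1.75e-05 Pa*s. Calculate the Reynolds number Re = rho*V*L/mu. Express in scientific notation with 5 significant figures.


Step 1: Numerator = rho * V * L = 0.627 * 90.6 * 4.74 = 269.261388
Step 2: Re = 269.261388 / 1.75e-05
Step 3: Re = 1.5386e+07

1.5386e+07


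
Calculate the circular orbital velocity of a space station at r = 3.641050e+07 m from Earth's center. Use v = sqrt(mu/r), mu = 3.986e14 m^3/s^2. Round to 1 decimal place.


Step 1: mu / r = 3.986e14 / 3.641050e+07 = 10947391.5491
Step 2: v = sqrt(10947391.5491) = 3308.7 m/s

3308.7


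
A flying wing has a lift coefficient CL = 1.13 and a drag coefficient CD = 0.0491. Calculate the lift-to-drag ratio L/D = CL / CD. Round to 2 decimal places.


Step 1: L/D = CL / CD = 1.13 / 0.0491
Step 2: L/D = 23.01

23.01


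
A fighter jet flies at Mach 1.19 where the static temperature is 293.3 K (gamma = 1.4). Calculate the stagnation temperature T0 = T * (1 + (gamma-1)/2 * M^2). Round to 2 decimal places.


Step 1: (gamma-1)/2 = 0.2
Step 2: M^2 = 1.4161
Step 3: 1 + 0.2 * 1.4161 = 1.28322
Step 4: T0 = 293.3 * 1.28322 = 376.37 K

376.37


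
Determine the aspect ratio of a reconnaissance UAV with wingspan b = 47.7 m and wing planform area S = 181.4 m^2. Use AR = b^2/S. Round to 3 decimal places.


Step 1: b^2 = 47.7^2 = 2275.29
Step 2: AR = 2275.29 / 181.4 = 12.543

12.543


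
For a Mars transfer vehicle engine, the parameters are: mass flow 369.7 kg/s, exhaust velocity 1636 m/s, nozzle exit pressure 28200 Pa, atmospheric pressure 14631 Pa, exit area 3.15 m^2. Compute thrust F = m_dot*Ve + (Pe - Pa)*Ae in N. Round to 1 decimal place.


Step 1: Momentum thrust = m_dot * Ve = 369.7 * 1636 = 604829.2 N
Step 2: Pressure thrust = (Pe - Pa) * Ae = (28200 - 14631) * 3.15 = 42742.35 N
Step 3: Total thrust F = 604829.2 + 42742.35 = 647571.6 N

647571.6


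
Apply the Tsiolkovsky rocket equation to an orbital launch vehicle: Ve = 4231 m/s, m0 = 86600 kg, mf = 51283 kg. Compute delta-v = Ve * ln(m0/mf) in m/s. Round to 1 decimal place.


Step 1: Mass ratio m0/mf = 86600 / 51283 = 1.688669
Step 2: ln(1.688669) = 0.523941
Step 3: delta-v = 4231 * 0.523941 = 2216.8 m/s

2216.8


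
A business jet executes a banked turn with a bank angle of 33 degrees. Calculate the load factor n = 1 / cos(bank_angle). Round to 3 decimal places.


Step 1: Convert 33 degrees to radians = 0.575959
Step 2: cos(33 deg) = 0.838671
Step 3: n = 1 / 0.838671 = 1.192

1.192


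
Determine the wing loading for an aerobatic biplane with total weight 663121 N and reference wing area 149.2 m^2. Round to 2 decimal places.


Step 1: Wing loading = W / S = 663121 / 149.2
Step 2: Wing loading = 4444.51 N/m^2

4444.51


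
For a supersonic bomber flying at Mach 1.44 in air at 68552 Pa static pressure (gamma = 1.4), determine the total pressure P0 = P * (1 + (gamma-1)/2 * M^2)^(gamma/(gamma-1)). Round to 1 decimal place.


Step 1: (gamma-1)/2 * M^2 = 0.2 * 2.0736 = 0.41472
Step 2: 1 + 0.41472 = 1.41472
Step 3: Exponent gamma/(gamma-1) = 3.5
Step 4: P0 = 68552 * 1.41472^3.5 = 230869.7 Pa

230869.7


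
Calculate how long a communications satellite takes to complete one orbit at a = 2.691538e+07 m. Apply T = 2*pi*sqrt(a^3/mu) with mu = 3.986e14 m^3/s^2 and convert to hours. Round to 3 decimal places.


Step 1: a^3 / mu = 1.949852e+22 / 3.986e14 = 4.891750e+07
Step 2: sqrt(4.891750e+07) = 6994.1047 s
Step 3: T = 2*pi * 6994.1047 = 43945.26 s
Step 4: T in hours = 43945.26 / 3600 = 12.207 hours

12.207


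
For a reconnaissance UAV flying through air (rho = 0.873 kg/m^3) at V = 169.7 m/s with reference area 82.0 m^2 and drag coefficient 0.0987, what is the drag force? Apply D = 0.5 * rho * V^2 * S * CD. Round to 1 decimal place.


Step 1: Dynamic pressure q = 0.5 * 0.873 * 169.7^2 = 12570.3663 Pa
Step 2: Drag D = q * S * CD = 12570.3663 * 82.0 * 0.0987
Step 3: D = 101737.0 N

101737.0


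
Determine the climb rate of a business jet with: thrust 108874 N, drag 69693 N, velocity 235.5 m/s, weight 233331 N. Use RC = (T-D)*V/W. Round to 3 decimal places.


Step 1: Excess thrust = T - D = 108874 - 69693 = 39181 N
Step 2: Excess power = 39181 * 235.5 = 9227125.5 W
Step 3: RC = 9227125.5 / 233331 = 39.545 m/s

39.545


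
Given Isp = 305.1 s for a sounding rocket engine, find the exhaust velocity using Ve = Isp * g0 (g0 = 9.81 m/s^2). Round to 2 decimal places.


Step 1: Ve = Isp * g0 = 305.1 * 9.81
Step 2: Ve = 2993.03 m/s

2993.03


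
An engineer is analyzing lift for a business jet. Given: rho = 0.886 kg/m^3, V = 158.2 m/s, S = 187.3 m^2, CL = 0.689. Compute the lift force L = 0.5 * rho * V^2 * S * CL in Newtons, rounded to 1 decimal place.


Step 1: Calculate dynamic pressure q = 0.5 * 0.886 * 158.2^2 = 0.5 * 0.886 * 25027.24 = 11087.0673 Pa
Step 2: Multiply by wing area and lift coefficient: L = 11087.0673 * 187.3 * 0.689
Step 3: L = 2076607.709 * 0.689 = 1430782.7 N

1430782.7


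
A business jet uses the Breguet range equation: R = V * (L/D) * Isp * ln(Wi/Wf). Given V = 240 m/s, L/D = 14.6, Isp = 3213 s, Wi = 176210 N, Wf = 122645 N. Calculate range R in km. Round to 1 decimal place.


Step 1: Coefficient = V * (L/D) * Isp = 240 * 14.6 * 3213 = 11258352.0 m
Step 2: Wi/Wf = 176210 / 122645 = 1.436748
Step 3: ln(1.436748) = 0.362382
Step 4: R = 11258352.0 * 0.362382 = 4079829.3 m = 4079.8 km

4079.8


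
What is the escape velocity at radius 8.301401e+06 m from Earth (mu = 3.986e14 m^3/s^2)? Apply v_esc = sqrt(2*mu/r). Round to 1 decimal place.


Step 1: 2*mu/r = 2 * 3.986e14 / 8.301401e+06 = 96031983.0352
Step 2: v_esc = sqrt(96031983.0352) = 9799.6 m/s

9799.6


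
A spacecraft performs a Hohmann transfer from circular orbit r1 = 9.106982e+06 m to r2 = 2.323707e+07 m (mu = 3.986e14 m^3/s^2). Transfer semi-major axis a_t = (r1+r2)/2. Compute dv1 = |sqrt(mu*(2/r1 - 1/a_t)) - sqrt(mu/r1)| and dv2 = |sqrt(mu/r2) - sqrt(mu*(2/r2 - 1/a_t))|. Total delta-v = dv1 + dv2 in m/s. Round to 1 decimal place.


Step 1: Transfer semi-major axis a_t = (9.106982e+06 + 2.323707e+07) / 2 = 1.617203e+07 m
Step 2: v1 (circular at r1) = sqrt(mu/r1) = 6615.79 m/s
Step 3: v_t1 = sqrt(mu*(2/r1 - 1/a_t)) = 7930.3 m/s
Step 4: dv1 = |7930.3 - 6615.79| = 1314.52 m/s
Step 5: v2 (circular at r2) = 4141.69 m/s, v_t2 = 3108.01 m/s
Step 6: dv2 = |4141.69 - 3108.01| = 1033.68 m/s
Step 7: Total delta-v = 1314.52 + 1033.68 = 2348.2 m/s

2348.2


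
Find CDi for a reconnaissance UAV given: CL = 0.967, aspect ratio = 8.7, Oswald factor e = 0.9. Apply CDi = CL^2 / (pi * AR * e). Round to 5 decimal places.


Step 1: CL^2 = 0.967^2 = 0.935089
Step 2: pi * AR * e = 3.14159 * 8.7 * 0.9 = 24.59867
Step 3: CDi = 0.935089 / 24.59867 = 0.03801

0.03801


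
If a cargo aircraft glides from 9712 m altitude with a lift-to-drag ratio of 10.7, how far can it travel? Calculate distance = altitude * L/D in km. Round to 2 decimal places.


Step 1: Glide distance = altitude * L/D = 9712 * 10.7 = 103918.4 m
Step 2: Convert to km: 103918.4 / 1000 = 103.92 km

103.92


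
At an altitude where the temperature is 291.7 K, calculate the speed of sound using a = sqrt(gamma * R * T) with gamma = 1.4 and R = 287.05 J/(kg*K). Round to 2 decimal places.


Step 1: gamma * R * T = 1.4 * 287.05 * 291.7 = 117225.479
Step 2: a = sqrt(117225.479) = 342.38 m/s

342.38


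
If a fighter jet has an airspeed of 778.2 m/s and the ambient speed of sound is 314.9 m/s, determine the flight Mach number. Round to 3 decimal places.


Step 1: M = V / a = 778.2 / 314.9
Step 2: M = 2.471

2.471


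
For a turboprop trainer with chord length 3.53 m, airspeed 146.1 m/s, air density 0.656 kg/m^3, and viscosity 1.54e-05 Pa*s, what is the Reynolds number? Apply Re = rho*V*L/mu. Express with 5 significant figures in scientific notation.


Step 1: Numerator = rho * V * L = 0.656 * 146.1 * 3.53 = 338.320848
Step 2: Re = 338.320848 / 1.54e-05
Step 3: Re = 2.1969e+07

2.1969e+07


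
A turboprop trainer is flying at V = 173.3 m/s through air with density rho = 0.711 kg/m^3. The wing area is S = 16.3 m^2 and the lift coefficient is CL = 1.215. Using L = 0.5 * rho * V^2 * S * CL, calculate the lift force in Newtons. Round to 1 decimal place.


Step 1: Calculate dynamic pressure q = 0.5 * 0.711 * 173.3^2 = 0.5 * 0.711 * 30032.89 = 10676.6924 Pa
Step 2: Multiply by wing area and lift coefficient: L = 10676.6924 * 16.3 * 1.215
Step 3: L = 174030.086 * 1.215 = 211446.6 N

211446.6


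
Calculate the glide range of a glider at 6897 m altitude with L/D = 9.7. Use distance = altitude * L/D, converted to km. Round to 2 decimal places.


Step 1: Glide distance = altitude * L/D = 6897 * 9.7 = 66900.9 m
Step 2: Convert to km: 66900.9 / 1000 = 66.90 km

66.90


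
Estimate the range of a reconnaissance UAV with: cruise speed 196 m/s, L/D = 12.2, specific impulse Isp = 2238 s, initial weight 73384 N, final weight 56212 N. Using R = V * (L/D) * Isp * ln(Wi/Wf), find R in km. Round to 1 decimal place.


Step 1: Coefficient = V * (L/D) * Isp = 196 * 12.2 * 2238 = 5351505.6 m
Step 2: Wi/Wf = 73384 / 56212 = 1.305486
Step 3: ln(1.305486) = 0.266576
Step 4: R = 5351505.6 * 0.266576 = 1426581.2 m = 1426.6 km

1426.6


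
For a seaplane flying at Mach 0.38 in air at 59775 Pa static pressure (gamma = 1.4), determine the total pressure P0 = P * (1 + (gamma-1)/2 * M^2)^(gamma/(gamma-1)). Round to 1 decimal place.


Step 1: (gamma-1)/2 * M^2 = 0.2 * 0.1444 = 0.02888
Step 2: 1 + 0.02888 = 1.02888
Step 3: Exponent gamma/(gamma-1) = 3.5
Step 4: P0 = 59775 * 1.02888^3.5 = 66038.3 Pa

66038.3


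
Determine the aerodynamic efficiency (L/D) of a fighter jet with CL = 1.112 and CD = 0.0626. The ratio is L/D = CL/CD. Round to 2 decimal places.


Step 1: L/D = CL / CD = 1.112 / 0.0626
Step 2: L/D = 17.76

17.76


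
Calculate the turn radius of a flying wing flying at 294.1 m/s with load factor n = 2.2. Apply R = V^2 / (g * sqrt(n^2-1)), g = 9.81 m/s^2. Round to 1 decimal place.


Step 1: V^2 = 294.1^2 = 86494.81
Step 2: n^2 - 1 = 2.2^2 - 1 = 3.84
Step 3: sqrt(3.84) = 1.959592
Step 4: R = 86494.81 / (9.81 * 1.959592) = 4499.4 m

4499.4


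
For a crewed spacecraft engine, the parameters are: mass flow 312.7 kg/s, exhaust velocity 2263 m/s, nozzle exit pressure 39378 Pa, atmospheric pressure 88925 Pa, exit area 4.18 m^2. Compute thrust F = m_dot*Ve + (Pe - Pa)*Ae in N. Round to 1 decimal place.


Step 1: Momentum thrust = m_dot * Ve = 312.7 * 2263 = 707640.1 N
Step 2: Pressure thrust = (Pe - Pa) * Ae = (39378 - 88925) * 4.18 = -207106.46 N
Step 3: Total thrust F = 707640.1 + -207106.46 = 500533.6 N

500533.6


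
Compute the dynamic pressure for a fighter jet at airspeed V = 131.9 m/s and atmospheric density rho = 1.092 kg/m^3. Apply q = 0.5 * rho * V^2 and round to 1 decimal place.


Step 1: V^2 = 131.9^2 = 17397.61
Step 2: q = 0.5 * 1.092 * 17397.61
Step 3: q = 9499.1 Pa

9499.1


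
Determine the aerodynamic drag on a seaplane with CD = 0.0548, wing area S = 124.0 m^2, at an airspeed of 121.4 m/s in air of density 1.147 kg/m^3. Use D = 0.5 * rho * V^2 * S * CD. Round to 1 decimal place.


Step 1: Dynamic pressure q = 0.5 * 1.147 * 121.4^2 = 8452.2201 Pa
Step 2: Drag D = q * S * CD = 8452.2201 * 124.0 * 0.0548
Step 3: D = 57434.5 N

57434.5


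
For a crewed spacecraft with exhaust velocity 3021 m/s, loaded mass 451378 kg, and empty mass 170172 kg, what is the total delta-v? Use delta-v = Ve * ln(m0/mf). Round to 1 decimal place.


Step 1: Mass ratio m0/mf = 451378 / 170172 = 2.652481
Step 2: ln(2.652481) = 0.975495
Step 3: delta-v = 3021 * 0.975495 = 2947.0 m/s

2947.0


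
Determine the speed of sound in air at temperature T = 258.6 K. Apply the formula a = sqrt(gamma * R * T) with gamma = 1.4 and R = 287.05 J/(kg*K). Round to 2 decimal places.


Step 1: gamma * R * T = 1.4 * 287.05 * 258.6 = 103923.582
Step 2: a = sqrt(103923.582) = 322.37 m/s

322.37


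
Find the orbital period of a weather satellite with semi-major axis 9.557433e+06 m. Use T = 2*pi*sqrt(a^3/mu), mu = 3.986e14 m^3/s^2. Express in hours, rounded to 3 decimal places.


Step 1: a^3 / mu = 8.730192e+20 / 3.986e14 = 2.190214e+06
Step 2: sqrt(2.190214e+06) = 1479.9371 s
Step 3: T = 2*pi * 1479.9371 = 9298.72 s
Step 4: T in hours = 9298.72 / 3600 = 2.583 hours

2.583


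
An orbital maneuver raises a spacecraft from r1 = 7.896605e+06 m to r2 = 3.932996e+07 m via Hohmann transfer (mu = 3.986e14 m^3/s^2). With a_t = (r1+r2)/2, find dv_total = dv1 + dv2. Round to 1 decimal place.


Step 1: Transfer semi-major axis a_t = (7.896605e+06 + 3.932996e+07) / 2 = 2.361328e+07 m
Step 2: v1 (circular at r1) = sqrt(mu/r1) = 7104.74 m/s
Step 3: v_t1 = sqrt(mu*(2/r1 - 1/a_t)) = 9169.21 m/s
Step 4: dv1 = |9169.21 - 7104.74| = 2064.47 m/s
Step 5: v2 (circular at r2) = 3183.51 m/s, v_t2 = 1840.98 m/s
Step 6: dv2 = |3183.51 - 1840.98| = 1342.54 m/s
Step 7: Total delta-v = 2064.47 + 1342.54 = 3407.0 m/s

3407.0


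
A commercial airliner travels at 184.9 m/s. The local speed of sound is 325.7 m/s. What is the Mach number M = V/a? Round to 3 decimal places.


Step 1: M = V / a = 184.9 / 325.7
Step 2: M = 0.568

0.568


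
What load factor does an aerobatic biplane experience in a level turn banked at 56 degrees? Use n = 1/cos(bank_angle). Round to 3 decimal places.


Step 1: Convert 56 degrees to radians = 0.977384
Step 2: cos(56 deg) = 0.559193
Step 3: n = 1 / 0.559193 = 1.788

1.788


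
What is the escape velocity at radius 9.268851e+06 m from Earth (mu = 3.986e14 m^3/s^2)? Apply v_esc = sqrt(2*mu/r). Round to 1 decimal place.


Step 1: 2*mu/r = 2 * 3.986e14 / 9.268851e+06 = 86008503.1036
Step 2: v_esc = sqrt(86008503.1036) = 9274.1 m/s

9274.1


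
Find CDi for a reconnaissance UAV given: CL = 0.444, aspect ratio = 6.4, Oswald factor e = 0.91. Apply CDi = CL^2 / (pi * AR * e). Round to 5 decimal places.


Step 1: CL^2 = 0.444^2 = 0.197136
Step 2: pi * AR * e = 3.14159 * 6.4 * 0.91 = 18.296636
Step 3: CDi = 0.197136 / 18.296636 = 0.01077

0.01077


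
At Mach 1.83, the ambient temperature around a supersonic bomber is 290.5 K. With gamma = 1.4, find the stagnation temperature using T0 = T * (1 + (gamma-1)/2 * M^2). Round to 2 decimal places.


Step 1: (gamma-1)/2 = 0.2
Step 2: M^2 = 3.3489
Step 3: 1 + 0.2 * 3.3489 = 1.66978
Step 4: T0 = 290.5 * 1.66978 = 485.07 K

485.07


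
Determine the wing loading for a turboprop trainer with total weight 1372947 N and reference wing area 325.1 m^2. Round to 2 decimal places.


Step 1: Wing loading = W / S = 1372947 / 325.1
Step 2: Wing loading = 4223.15 N/m^2

4223.15


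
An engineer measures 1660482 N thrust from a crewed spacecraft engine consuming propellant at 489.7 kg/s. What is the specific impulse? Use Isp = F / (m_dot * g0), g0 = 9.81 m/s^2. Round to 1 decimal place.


Step 1: m_dot * g0 = 489.7 * 9.81 = 4803.96
Step 2: Isp = 1660482 / 4803.96 = 345.6 s

345.6


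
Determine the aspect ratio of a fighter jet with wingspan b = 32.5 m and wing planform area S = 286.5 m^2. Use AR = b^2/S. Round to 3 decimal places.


Step 1: b^2 = 32.5^2 = 1056.25
Step 2: AR = 1056.25 / 286.5 = 3.687

3.687


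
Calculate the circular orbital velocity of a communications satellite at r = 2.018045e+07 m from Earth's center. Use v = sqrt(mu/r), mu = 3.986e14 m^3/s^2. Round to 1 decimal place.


Step 1: mu / r = 3.986e14 / 2.018045e+07 = 19751789.4794
Step 2: v = sqrt(19751789.4794) = 4444.3 m/s

4444.3


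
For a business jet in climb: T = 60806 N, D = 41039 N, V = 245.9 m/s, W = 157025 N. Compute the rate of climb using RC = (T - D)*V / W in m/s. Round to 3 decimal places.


Step 1: Excess thrust = T - D = 60806 - 41039 = 19767 N
Step 2: Excess power = 19767 * 245.9 = 4860705.3 W
Step 3: RC = 4860705.3 / 157025 = 30.955 m/s

30.955


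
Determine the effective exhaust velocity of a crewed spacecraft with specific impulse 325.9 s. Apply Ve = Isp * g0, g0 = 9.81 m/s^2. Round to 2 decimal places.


Step 1: Ve = Isp * g0 = 325.9 * 9.81
Step 2: Ve = 3197.08 m/s

3197.08


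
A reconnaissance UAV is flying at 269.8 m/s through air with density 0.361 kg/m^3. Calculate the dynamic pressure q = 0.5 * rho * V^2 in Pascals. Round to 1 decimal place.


Step 1: V^2 = 269.8^2 = 72792.04
Step 2: q = 0.5 * 0.361 * 72792.04
Step 3: q = 13139.0 Pa

13139.0


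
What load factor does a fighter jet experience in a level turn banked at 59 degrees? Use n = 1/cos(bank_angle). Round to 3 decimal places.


Step 1: Convert 59 degrees to radians = 1.029744
Step 2: cos(59 deg) = 0.515038
Step 3: n = 1 / 0.515038 = 1.942

1.942


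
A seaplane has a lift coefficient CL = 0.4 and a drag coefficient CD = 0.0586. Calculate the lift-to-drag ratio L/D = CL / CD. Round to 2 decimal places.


Step 1: L/D = CL / CD = 0.4 / 0.0586
Step 2: L/D = 6.83

6.83


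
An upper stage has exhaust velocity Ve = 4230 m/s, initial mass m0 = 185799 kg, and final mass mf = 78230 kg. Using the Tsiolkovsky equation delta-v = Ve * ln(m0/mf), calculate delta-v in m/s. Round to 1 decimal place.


Step 1: Mass ratio m0/mf = 185799 / 78230 = 2.375035
Step 2: ln(2.375035) = 0.865012
Step 3: delta-v = 4230 * 0.865012 = 3659.0 m/s

3659.0


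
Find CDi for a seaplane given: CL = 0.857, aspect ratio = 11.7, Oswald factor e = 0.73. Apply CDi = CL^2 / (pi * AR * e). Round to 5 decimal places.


Step 1: CL^2 = 0.857^2 = 0.734449
Step 2: pi * AR * e = 3.14159 * 11.7 * 0.73 = 26.832343
Step 3: CDi = 0.734449 / 26.832343 = 0.02737

0.02737


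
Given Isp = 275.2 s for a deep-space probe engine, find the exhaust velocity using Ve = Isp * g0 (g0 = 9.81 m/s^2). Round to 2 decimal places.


Step 1: Ve = Isp * g0 = 275.2 * 9.81
Step 2: Ve = 2699.71 m/s

2699.71


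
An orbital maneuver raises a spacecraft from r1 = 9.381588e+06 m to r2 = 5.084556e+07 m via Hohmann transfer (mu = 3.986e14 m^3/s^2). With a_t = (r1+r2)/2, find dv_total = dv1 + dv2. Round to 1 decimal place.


Step 1: Transfer semi-major axis a_t = (9.381588e+06 + 5.084556e+07) / 2 = 3.011357e+07 m
Step 2: v1 (circular at r1) = sqrt(mu/r1) = 6518.24 m/s
Step 3: v_t1 = sqrt(mu*(2/r1 - 1/a_t)) = 8469.85 m/s
Step 4: dv1 = |8469.85 - 6518.24| = 1951.61 m/s
Step 5: v2 (circular at r2) = 2799.9 m/s, v_t2 = 1562.78 m/s
Step 6: dv2 = |2799.9 - 1562.78| = 1237.11 m/s
Step 7: Total delta-v = 1951.61 + 1237.11 = 3188.7 m/s

3188.7


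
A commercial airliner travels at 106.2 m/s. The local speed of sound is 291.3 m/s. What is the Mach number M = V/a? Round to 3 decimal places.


Step 1: M = V / a = 106.2 / 291.3
Step 2: M = 0.365

0.365


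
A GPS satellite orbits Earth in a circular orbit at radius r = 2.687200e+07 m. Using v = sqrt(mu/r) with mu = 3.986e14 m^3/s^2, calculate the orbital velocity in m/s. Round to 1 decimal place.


Step 1: mu / r = 3.986e14 / 2.687200e+07 = 14833283.7154
Step 2: v = sqrt(14833283.7154) = 3851.4 m/s

3851.4


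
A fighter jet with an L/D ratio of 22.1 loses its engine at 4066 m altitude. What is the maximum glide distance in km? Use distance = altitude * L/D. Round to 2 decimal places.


Step 1: Glide distance = altitude * L/D = 4066 * 22.1 = 89858.6 m
Step 2: Convert to km: 89858.6 / 1000 = 89.86 km

89.86


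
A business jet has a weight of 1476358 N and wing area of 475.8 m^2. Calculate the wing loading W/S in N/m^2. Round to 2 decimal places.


Step 1: Wing loading = W / S = 1476358 / 475.8
Step 2: Wing loading = 3102.90 N/m^2

3102.90


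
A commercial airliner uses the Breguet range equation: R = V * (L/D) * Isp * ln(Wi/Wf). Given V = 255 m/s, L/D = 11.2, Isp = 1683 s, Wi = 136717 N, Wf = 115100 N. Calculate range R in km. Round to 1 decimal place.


Step 1: Coefficient = V * (L/D) * Isp = 255 * 11.2 * 1683 = 4806648.0 m
Step 2: Wi/Wf = 136717 / 115100 = 1.187811
Step 3: ln(1.187811) = 0.172112
Step 4: R = 4806648.0 * 0.172112 = 827280.7 m = 827.3 km

827.3


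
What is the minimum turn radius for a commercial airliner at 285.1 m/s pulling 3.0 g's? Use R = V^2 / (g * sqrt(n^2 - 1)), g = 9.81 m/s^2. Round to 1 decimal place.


Step 1: V^2 = 285.1^2 = 81282.01
Step 2: n^2 - 1 = 3.0^2 - 1 = 8.0
Step 3: sqrt(8.0) = 2.828427
Step 4: R = 81282.01 / (9.81 * 2.828427) = 2929.4 m

2929.4
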